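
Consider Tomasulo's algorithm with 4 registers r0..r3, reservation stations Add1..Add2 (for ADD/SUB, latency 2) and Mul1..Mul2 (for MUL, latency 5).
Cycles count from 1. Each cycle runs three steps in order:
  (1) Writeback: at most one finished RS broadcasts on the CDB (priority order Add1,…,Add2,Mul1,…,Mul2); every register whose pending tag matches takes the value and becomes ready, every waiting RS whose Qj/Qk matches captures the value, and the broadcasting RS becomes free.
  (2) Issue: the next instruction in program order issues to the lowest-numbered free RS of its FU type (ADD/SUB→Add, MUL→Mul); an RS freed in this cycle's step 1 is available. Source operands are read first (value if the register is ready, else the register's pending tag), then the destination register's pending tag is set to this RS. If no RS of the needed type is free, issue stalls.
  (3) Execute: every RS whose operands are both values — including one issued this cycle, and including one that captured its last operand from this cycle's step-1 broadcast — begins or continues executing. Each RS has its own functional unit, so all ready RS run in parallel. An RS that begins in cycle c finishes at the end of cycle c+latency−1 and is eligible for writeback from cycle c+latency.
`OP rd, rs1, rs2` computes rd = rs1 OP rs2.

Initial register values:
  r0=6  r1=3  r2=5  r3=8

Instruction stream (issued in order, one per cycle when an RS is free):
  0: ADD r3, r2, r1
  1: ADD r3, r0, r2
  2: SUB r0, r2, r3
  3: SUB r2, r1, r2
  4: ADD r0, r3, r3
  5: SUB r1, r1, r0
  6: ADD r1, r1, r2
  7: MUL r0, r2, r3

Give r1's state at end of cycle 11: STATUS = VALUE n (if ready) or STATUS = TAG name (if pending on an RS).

c1: issue ADD r3<-Add1 | r0:6,r1:3,r2:5,r3:Add1
c2: issue ADD r3<-Add2 | r0:6,r1:3,r2:5,r3:Add2
c3: CDB Add1=8; issue SUB r0<-Add1 | r0:Add1,r1:3,r2:5,r3:Add2
c4: CDB Add2=11; issue SUB r2<-Add2 | r0:Add1,r1:3,r2:Add2,r3:11
c5: stall | r0:Add1,r1:3,r2:Add2,r3:11
c6: CDB Add1=-6; issue ADD r0<-Add1 | r0:Add1,r1:3,r2:Add2,r3:11
c7: CDB Add2=-2; issue SUB r1<-Add2 | r0:Add1,r1:Add2,r2:-2,r3:11
c8: CDB Add1=22; issue ADD r1<-Add1 | r0:22,r1:Add1,r2:-2,r3:11
c9: issue MUL r0<-Mul1 | r0:Mul1,r1:Add1,r2:-2,r3:11
c10: CDB Add2=-19 | r0:Mul1,r1:Add1,r2:-2,r3:11
c11: - | r0:Mul1,r1:Add1,r2:-2,r3:11

STATUS = TAG Add1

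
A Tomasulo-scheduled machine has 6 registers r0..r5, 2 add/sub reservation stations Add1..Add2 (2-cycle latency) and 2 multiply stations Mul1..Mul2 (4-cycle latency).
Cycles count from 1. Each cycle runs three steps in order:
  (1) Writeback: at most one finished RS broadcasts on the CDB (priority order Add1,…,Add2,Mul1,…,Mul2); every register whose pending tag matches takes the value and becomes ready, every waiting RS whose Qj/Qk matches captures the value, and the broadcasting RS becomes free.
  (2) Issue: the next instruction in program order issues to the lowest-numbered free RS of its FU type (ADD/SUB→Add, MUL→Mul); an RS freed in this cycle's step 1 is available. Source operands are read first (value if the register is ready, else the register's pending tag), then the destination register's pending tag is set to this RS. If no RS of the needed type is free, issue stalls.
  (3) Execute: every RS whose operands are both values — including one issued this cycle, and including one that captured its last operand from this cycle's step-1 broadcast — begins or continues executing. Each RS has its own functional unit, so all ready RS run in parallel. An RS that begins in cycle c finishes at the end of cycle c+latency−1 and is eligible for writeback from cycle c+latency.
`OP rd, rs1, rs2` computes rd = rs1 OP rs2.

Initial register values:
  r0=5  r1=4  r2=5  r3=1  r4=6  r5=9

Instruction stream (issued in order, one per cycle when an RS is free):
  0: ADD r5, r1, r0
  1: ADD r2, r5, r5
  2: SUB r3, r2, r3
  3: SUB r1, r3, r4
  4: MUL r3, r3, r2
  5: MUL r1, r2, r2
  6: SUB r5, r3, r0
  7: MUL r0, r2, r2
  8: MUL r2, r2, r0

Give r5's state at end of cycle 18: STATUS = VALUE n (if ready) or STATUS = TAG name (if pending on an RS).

cycle 1: issue ADD r5<-Add1 // r0:5,r1:4,r2:5,r3:1,r4:6,r5:Add1
cycle 2: issue ADD r2<-Add2 // r0:5,r1:4,r2:Add2,r3:1,r4:6,r5:Add1
cycle 3: CDB Add1=9; issue SUB r3<-Add1 // r0:5,r1:4,r2:Add2,r3:Add1,r4:6,r5:9
cycle 4: stall // r0:5,r1:4,r2:Add2,r3:Add1,r4:6,r5:9
cycle 5: CDB Add2=18; issue SUB r1<-Add2 // r0:5,r1:Add2,r2:18,r3:Add1,r4:6,r5:9
cycle 6: issue MUL r3<-Mul1 // r0:5,r1:Add2,r2:18,r3:Mul1,r4:6,r5:9
cycle 7: CDB Add1=17; issue MUL r1<-Mul2 // r0:5,r1:Mul2,r2:18,r3:Mul1,r4:6,r5:9
cycle 8: issue SUB r5<-Add1 // r0:5,r1:Mul2,r2:18,r3:Mul1,r4:6,r5:Add1
cycle 9: CDB Add2=11; stall // r0:5,r1:Mul2,r2:18,r3:Mul1,r4:6,r5:Add1
cycle 10: stall // r0:5,r1:Mul2,r2:18,r3:Mul1,r4:6,r5:Add1
cycle 11: CDB Mul1=306; issue MUL r0<-Mul1 // r0:Mul1,r1:Mul2,r2:18,r3:306,r4:6,r5:Add1
cycle 12: CDB Mul2=324; issue MUL r2<-Mul2 // r0:Mul1,r1:324,r2:Mul2,r3:306,r4:6,r5:Add1
cycle 13: CDB Add1=301 // r0:Mul1,r1:324,r2:Mul2,r3:306,r4:6,r5:301
cycle 14: - // r0:Mul1,r1:324,r2:Mul2,r3:306,r4:6,r5:301
cycle 15: CDB Mul1=324 // r0:324,r1:324,r2:Mul2,r3:306,r4:6,r5:301
cycle 16: - // r0:324,r1:324,r2:Mul2,r3:306,r4:6,r5:301
cycle 17: - // r0:324,r1:324,r2:Mul2,r3:306,r4:6,r5:301
cycle 18: - // r0:324,r1:324,r2:Mul2,r3:306,r4:6,r5:301

STATUS = VALUE 301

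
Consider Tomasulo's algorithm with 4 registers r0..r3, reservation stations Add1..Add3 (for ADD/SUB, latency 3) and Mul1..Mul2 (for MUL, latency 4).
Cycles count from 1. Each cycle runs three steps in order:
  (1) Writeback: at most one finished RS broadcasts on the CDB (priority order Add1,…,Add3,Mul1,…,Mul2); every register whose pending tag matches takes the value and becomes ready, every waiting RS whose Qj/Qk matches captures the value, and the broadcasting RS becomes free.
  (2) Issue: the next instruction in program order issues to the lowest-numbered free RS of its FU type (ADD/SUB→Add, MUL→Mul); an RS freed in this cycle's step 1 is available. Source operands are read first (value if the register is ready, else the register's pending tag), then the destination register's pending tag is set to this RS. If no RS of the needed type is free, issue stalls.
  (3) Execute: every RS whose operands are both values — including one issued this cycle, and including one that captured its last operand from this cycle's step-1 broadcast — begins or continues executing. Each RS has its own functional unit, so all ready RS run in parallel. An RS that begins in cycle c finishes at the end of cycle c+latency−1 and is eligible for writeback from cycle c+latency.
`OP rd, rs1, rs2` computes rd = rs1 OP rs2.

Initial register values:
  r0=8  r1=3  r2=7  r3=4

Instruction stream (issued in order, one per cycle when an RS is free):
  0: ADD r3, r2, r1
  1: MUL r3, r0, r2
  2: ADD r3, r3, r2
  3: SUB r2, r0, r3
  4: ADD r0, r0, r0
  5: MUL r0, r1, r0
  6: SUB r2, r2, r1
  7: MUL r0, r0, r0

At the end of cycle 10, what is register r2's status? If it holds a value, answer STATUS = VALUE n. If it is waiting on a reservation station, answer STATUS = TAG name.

STATUS = TAG Add3

c1: issue ADD r3<-Add1 | r0:8,r1:3,r2:7,r3:Add1
c2: issue MUL r3<-Mul1 | r0:8,r1:3,r2:7,r3:Mul1
c3: issue ADD r3<-Add2 | r0:8,r1:3,r2:7,r3:Add2
c4: CDB Add1=10; issue SUB r2<-Add1 | r0:8,r1:3,r2:Add1,r3:Add2
c5: issue ADD r0<-Add3 | r0:Add3,r1:3,r2:Add1,r3:Add2
c6: CDB Mul1=56; issue MUL r0<-Mul1 | r0:Mul1,r1:3,r2:Add1,r3:Add2
c7: stall | r0:Mul1,r1:3,r2:Add1,r3:Add2
c8: CDB Add3=16; issue SUB r2<-Add3 | r0:Mul1,r1:3,r2:Add3,r3:Add2
c9: CDB Add2=63; issue MUL r0<-Mul2 | r0:Mul2,r1:3,r2:Add3,r3:63
c10: - | r0:Mul2,r1:3,r2:Add3,r3:63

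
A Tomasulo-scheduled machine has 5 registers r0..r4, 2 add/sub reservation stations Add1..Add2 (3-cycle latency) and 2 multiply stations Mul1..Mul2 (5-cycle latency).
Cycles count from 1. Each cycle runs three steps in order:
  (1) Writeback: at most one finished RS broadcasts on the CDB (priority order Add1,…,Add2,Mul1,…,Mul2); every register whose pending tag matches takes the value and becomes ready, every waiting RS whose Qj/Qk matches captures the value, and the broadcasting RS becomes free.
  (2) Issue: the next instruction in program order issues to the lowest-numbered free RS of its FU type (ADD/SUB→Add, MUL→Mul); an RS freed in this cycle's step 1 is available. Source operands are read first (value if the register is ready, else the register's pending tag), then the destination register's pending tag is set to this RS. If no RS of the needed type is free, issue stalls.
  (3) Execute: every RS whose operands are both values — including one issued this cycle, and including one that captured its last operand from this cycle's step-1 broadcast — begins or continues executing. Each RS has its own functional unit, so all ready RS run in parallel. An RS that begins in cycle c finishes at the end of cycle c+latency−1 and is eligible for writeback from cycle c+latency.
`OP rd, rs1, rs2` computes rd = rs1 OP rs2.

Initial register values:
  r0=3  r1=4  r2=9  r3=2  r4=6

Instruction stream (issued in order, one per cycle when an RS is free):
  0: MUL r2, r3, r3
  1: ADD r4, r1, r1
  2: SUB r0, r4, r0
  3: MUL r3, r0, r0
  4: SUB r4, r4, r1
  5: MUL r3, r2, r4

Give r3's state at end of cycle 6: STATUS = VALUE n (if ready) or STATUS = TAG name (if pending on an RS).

cycle 1: issue MUL r2<-Mul1 // r0:3,r1:4,r2:Mul1,r3:2,r4:6
cycle 2: issue ADD r4<-Add1 // r0:3,r1:4,r2:Mul1,r3:2,r4:Add1
cycle 3: issue SUB r0<-Add2 // r0:Add2,r1:4,r2:Mul1,r3:2,r4:Add1
cycle 4: issue MUL r3<-Mul2 // r0:Add2,r1:4,r2:Mul1,r3:Mul2,r4:Add1
cycle 5: CDB Add1=8; issue SUB r4<-Add1 // r0:Add2,r1:4,r2:Mul1,r3:Mul2,r4:Add1
cycle 6: CDB Mul1=4; issue MUL r3<-Mul1 // r0:Add2,r1:4,r2:4,r3:Mul1,r4:Add1

STATUS = TAG Mul1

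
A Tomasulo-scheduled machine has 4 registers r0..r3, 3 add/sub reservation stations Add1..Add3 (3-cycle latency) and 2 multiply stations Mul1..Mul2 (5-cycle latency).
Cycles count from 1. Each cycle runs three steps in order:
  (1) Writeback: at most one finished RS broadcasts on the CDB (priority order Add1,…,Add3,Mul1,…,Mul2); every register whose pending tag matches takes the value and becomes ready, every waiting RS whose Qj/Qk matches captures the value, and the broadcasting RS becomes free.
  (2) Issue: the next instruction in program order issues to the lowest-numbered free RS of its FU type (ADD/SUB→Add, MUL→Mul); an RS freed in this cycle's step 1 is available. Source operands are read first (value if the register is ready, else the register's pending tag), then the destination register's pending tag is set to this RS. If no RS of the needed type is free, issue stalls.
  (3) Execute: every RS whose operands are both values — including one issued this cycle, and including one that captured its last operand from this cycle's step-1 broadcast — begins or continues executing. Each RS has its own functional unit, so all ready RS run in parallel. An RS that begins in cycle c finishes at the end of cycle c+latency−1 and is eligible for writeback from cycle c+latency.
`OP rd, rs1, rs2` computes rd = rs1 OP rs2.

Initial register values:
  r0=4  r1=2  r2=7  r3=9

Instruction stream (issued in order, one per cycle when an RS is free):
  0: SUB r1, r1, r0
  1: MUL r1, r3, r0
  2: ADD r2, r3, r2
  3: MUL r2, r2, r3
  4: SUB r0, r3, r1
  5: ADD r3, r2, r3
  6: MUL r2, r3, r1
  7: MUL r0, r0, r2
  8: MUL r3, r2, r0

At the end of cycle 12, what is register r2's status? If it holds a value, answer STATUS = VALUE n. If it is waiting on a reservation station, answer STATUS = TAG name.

cycle 1: issue SUB r1<-Add1 // r0:4,r1:Add1,r2:7,r3:9
cycle 2: issue MUL r1<-Mul1 // r0:4,r1:Mul1,r2:7,r3:9
cycle 3: issue ADD r2<-Add2 // r0:4,r1:Mul1,r2:Add2,r3:9
cycle 4: CDB Add1=-2; issue MUL r2<-Mul2 // r0:4,r1:Mul1,r2:Mul2,r3:9
cycle 5: issue SUB r0<-Add1 // r0:Add1,r1:Mul1,r2:Mul2,r3:9
cycle 6: CDB Add2=16; issue ADD r3<-Add2 // r0:Add1,r1:Mul1,r2:Mul2,r3:Add2
cycle 7: CDB Mul1=36; issue MUL r2<-Mul1 // r0:Add1,r1:36,r2:Mul1,r3:Add2
cycle 8: stall // r0:Add1,r1:36,r2:Mul1,r3:Add2
cycle 9: stall // r0:Add1,r1:36,r2:Mul1,r3:Add2
cycle 10: CDB Add1=-27; stall // r0:-27,r1:36,r2:Mul1,r3:Add2
cycle 11: CDB Mul2=144; issue MUL r0<-Mul2 // r0:Mul2,r1:36,r2:Mul1,r3:Add2
cycle 12: stall // r0:Mul2,r1:36,r2:Mul1,r3:Add2

STATUS = TAG Mul1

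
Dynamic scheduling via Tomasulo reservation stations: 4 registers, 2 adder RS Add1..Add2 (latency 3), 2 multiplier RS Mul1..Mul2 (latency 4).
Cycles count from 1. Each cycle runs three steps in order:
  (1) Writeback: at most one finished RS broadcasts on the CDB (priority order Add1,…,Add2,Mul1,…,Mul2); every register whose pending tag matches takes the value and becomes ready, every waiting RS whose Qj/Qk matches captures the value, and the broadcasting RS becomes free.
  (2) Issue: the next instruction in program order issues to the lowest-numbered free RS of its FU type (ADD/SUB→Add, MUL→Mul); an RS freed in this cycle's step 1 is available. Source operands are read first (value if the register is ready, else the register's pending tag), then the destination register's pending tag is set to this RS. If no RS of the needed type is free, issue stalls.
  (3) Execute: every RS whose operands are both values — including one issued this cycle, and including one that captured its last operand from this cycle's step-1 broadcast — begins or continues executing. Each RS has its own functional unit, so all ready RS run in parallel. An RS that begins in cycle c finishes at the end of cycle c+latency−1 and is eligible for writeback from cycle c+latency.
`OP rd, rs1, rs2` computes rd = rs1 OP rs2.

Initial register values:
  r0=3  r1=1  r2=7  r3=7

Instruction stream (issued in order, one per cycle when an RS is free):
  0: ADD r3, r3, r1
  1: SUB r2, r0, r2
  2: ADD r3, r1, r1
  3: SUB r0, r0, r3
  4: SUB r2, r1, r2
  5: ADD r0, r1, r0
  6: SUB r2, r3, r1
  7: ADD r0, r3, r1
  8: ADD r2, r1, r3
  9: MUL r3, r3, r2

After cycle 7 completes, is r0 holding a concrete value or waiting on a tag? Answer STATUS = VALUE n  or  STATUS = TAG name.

  c1: issue ADD r3<-Add1  regs: r0:3,r1:1,r2:7,r3:Add1
  c2: issue SUB r2<-Add2  regs: r0:3,r1:1,r2:Add2,r3:Add1
  c3: stall  regs: r0:3,r1:1,r2:Add2,r3:Add1
  c4: CDB Add1=8; issue ADD r3<-Add1  regs: r0:3,r1:1,r2:Add2,r3:Add1
  c5: CDB Add2=-4; issue SUB r0<-Add2  regs: r0:Add2,r1:1,r2:-4,r3:Add1
  c6: stall  regs: r0:Add2,r1:1,r2:-4,r3:Add1
  c7: CDB Add1=2; issue SUB r2<-Add1  regs: r0:Add2,r1:1,r2:Add1,r3:2

STATUS = TAG Add2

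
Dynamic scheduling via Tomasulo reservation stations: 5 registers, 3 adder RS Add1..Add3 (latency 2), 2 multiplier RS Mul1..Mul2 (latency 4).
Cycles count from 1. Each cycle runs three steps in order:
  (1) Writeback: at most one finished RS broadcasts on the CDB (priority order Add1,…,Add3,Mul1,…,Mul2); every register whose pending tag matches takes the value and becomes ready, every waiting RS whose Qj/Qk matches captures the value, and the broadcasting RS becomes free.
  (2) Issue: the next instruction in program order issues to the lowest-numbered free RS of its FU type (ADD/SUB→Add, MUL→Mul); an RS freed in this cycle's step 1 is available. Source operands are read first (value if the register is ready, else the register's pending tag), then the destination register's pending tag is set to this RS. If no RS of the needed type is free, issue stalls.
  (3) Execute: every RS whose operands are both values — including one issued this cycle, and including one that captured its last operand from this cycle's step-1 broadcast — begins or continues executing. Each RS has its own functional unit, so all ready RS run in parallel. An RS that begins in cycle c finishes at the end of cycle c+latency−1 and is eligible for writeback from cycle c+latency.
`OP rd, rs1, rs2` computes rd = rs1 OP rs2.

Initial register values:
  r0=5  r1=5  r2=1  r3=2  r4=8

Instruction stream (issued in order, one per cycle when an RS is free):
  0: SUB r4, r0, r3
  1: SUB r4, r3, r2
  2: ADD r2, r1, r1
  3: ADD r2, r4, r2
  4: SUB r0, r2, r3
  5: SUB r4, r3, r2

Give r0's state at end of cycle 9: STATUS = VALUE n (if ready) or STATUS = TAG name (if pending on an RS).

c1: issue SUB r4<-Add1 | r0:5,r1:5,r2:1,r3:2,r4:Add1
c2: issue SUB r4<-Add2 | r0:5,r1:5,r2:1,r3:2,r4:Add2
c3: CDB Add1=3; issue ADD r2<-Add1 | r0:5,r1:5,r2:Add1,r3:2,r4:Add2
c4: CDB Add2=1; issue ADD r2<-Add2 | r0:5,r1:5,r2:Add2,r3:2,r4:1
c5: CDB Add1=10; issue SUB r0<-Add1 | r0:Add1,r1:5,r2:Add2,r3:2,r4:1
c6: issue SUB r4<-Add3 | r0:Add1,r1:5,r2:Add2,r3:2,r4:Add3
c7: CDB Add2=11 | r0:Add1,r1:5,r2:11,r3:2,r4:Add3
c8: - | r0:Add1,r1:5,r2:11,r3:2,r4:Add3
c9: CDB Add1=9 | r0:9,r1:5,r2:11,r3:2,r4:Add3

STATUS = VALUE 9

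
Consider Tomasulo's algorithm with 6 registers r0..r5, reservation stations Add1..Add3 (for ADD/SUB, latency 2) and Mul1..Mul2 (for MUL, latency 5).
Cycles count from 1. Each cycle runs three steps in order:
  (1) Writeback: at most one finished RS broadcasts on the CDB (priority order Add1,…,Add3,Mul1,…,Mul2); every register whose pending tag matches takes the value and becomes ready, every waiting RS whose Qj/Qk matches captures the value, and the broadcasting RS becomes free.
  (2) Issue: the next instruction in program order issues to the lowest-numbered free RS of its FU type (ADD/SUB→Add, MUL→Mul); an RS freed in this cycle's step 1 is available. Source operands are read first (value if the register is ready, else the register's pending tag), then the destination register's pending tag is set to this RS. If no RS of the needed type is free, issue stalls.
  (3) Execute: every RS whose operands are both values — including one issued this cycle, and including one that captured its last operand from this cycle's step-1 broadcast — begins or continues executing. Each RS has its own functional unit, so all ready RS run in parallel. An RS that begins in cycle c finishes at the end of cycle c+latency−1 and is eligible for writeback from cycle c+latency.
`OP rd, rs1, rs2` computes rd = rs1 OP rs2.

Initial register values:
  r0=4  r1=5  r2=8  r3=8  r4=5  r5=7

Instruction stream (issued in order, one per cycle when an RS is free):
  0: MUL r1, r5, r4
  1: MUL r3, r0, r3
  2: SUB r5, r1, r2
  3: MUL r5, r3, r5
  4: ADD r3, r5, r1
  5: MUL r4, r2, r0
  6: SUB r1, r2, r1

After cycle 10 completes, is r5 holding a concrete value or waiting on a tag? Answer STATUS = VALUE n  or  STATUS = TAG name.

STATUS = TAG Mul1

cycle 1: issue MUL r1<-Mul1 // r0:4,r1:Mul1,r2:8,r3:8,r4:5,r5:7
cycle 2: issue MUL r3<-Mul2 // r0:4,r1:Mul1,r2:8,r3:Mul2,r4:5,r5:7
cycle 3: issue SUB r5<-Add1 // r0:4,r1:Mul1,r2:8,r3:Mul2,r4:5,r5:Add1
cycle 4: stall // r0:4,r1:Mul1,r2:8,r3:Mul2,r4:5,r5:Add1
cycle 5: stall // r0:4,r1:Mul1,r2:8,r3:Mul2,r4:5,r5:Add1
cycle 6: CDB Mul1=35; issue MUL r5<-Mul1 // r0:4,r1:35,r2:8,r3:Mul2,r4:5,r5:Mul1
cycle 7: CDB Mul2=32; issue ADD r3<-Add2 // r0:4,r1:35,r2:8,r3:Add2,r4:5,r5:Mul1
cycle 8: CDB Add1=27; issue MUL r4<-Mul2 // r0:4,r1:35,r2:8,r3:Add2,r4:Mul2,r5:Mul1
cycle 9: issue SUB r1<-Add1 // r0:4,r1:Add1,r2:8,r3:Add2,r4:Mul2,r5:Mul1
cycle 10: - // r0:4,r1:Add1,r2:8,r3:Add2,r4:Mul2,r5:Mul1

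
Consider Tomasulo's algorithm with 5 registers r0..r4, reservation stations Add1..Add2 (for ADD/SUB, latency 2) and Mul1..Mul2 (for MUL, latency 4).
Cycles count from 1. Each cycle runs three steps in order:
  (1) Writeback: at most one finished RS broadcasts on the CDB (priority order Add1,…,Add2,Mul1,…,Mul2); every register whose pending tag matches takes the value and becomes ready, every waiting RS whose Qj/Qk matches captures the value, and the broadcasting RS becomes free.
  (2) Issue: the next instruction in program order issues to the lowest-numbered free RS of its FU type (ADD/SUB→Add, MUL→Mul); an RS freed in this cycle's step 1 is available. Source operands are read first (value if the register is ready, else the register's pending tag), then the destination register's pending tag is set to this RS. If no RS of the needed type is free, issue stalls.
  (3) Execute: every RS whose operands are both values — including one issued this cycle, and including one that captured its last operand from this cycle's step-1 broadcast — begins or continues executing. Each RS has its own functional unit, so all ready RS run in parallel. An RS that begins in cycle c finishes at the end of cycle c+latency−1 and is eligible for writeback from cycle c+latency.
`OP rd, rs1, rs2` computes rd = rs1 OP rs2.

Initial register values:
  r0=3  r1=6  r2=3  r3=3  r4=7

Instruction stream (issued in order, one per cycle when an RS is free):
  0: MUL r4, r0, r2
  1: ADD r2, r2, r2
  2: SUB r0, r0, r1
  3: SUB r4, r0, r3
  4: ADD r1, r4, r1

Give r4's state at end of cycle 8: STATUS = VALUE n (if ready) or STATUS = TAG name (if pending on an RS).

c1: issue MUL r4<-Mul1 | r0:3,r1:6,r2:3,r3:3,r4:Mul1
c2: issue ADD r2<-Add1 | r0:3,r1:6,r2:Add1,r3:3,r4:Mul1
c3: issue SUB r0<-Add2 | r0:Add2,r1:6,r2:Add1,r3:3,r4:Mul1
c4: CDB Add1=6; issue SUB r4<-Add1 | r0:Add2,r1:6,r2:6,r3:3,r4:Add1
c5: CDB Add2=-3; issue ADD r1<-Add2 | r0:-3,r1:Add2,r2:6,r3:3,r4:Add1
c6: CDB Mul1=9 | r0:-3,r1:Add2,r2:6,r3:3,r4:Add1
c7: CDB Add1=-6 | r0:-3,r1:Add2,r2:6,r3:3,r4:-6
c8: - | r0:-3,r1:Add2,r2:6,r3:3,r4:-6

STATUS = VALUE -6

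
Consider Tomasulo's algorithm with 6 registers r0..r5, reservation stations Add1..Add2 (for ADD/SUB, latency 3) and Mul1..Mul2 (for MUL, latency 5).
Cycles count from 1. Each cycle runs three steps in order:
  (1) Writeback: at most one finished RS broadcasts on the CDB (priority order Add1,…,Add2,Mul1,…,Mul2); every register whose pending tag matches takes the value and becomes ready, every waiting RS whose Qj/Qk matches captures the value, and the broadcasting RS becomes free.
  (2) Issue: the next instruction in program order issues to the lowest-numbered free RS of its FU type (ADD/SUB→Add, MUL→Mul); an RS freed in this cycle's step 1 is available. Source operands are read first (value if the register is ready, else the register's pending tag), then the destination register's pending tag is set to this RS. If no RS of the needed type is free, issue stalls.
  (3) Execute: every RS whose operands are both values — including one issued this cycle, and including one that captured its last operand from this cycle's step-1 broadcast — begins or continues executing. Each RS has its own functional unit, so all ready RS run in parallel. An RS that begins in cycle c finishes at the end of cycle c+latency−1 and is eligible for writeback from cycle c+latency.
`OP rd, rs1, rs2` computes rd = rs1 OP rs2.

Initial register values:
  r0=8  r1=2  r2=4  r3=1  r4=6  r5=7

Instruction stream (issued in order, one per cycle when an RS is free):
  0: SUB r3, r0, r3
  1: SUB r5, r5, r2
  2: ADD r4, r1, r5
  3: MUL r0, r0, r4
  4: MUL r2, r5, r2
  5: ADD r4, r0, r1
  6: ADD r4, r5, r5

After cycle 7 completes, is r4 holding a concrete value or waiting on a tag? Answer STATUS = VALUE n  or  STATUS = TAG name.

STATUS = TAG Add2

  c1: issue SUB r3<-Add1  regs: r0:8,r1:2,r2:4,r3:Add1,r4:6,r5:7
  c2: issue SUB r5<-Add2  regs: r0:8,r1:2,r2:4,r3:Add1,r4:6,r5:Add2
  c3: stall  regs: r0:8,r1:2,r2:4,r3:Add1,r4:6,r5:Add2
  c4: CDB Add1=7; issue ADD r4<-Add1  regs: r0:8,r1:2,r2:4,r3:7,r4:Add1,r5:Add2
  c5: CDB Add2=3; issue MUL r0<-Mul1  regs: r0:Mul1,r1:2,r2:4,r3:7,r4:Add1,r5:3
  c6: issue MUL r2<-Mul2  regs: r0:Mul1,r1:2,r2:Mul2,r3:7,r4:Add1,r5:3
  c7: issue ADD r4<-Add2  regs: r0:Mul1,r1:2,r2:Mul2,r3:7,r4:Add2,r5:3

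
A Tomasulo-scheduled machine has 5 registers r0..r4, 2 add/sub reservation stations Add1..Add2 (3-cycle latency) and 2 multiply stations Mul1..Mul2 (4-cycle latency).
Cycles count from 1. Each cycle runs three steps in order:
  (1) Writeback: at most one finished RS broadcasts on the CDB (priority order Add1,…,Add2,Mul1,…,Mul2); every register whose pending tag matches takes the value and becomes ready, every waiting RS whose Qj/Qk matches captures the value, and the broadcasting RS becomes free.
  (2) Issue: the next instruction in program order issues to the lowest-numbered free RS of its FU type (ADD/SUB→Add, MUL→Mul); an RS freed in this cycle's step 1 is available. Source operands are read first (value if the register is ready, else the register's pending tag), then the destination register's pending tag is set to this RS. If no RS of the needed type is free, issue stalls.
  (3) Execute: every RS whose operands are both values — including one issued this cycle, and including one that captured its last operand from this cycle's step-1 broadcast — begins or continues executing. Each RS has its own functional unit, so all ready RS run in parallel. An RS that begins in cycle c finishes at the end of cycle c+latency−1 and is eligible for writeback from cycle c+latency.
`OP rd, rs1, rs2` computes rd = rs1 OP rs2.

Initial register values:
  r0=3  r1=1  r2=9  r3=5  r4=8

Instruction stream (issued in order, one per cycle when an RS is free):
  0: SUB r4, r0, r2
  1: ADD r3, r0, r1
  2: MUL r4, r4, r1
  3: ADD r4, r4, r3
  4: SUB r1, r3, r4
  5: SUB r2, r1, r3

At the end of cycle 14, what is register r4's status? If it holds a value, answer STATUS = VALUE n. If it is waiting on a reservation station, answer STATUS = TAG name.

c1: issue SUB r4<-Add1 | r0:3,r1:1,r2:9,r3:5,r4:Add1
c2: issue ADD r3<-Add2 | r0:3,r1:1,r2:9,r3:Add2,r4:Add1
c3: issue MUL r4<-Mul1 | r0:3,r1:1,r2:9,r3:Add2,r4:Mul1
c4: CDB Add1=-6; issue ADD r4<-Add1 | r0:3,r1:1,r2:9,r3:Add2,r4:Add1
c5: CDB Add2=4; issue SUB r1<-Add2 | r0:3,r1:Add2,r2:9,r3:4,r4:Add1
c6: stall | r0:3,r1:Add2,r2:9,r3:4,r4:Add1
c7: stall | r0:3,r1:Add2,r2:9,r3:4,r4:Add1
c8: CDB Mul1=-6; stall | r0:3,r1:Add2,r2:9,r3:4,r4:Add1
c9: stall | r0:3,r1:Add2,r2:9,r3:4,r4:Add1
c10: stall | r0:3,r1:Add2,r2:9,r3:4,r4:Add1
c11: CDB Add1=-2; issue SUB r2<-Add1 | r0:3,r1:Add2,r2:Add1,r3:4,r4:-2
c12: - | r0:3,r1:Add2,r2:Add1,r3:4,r4:-2
c13: - | r0:3,r1:Add2,r2:Add1,r3:4,r4:-2
c14: CDB Add2=6 | r0:3,r1:6,r2:Add1,r3:4,r4:-2

STATUS = VALUE -2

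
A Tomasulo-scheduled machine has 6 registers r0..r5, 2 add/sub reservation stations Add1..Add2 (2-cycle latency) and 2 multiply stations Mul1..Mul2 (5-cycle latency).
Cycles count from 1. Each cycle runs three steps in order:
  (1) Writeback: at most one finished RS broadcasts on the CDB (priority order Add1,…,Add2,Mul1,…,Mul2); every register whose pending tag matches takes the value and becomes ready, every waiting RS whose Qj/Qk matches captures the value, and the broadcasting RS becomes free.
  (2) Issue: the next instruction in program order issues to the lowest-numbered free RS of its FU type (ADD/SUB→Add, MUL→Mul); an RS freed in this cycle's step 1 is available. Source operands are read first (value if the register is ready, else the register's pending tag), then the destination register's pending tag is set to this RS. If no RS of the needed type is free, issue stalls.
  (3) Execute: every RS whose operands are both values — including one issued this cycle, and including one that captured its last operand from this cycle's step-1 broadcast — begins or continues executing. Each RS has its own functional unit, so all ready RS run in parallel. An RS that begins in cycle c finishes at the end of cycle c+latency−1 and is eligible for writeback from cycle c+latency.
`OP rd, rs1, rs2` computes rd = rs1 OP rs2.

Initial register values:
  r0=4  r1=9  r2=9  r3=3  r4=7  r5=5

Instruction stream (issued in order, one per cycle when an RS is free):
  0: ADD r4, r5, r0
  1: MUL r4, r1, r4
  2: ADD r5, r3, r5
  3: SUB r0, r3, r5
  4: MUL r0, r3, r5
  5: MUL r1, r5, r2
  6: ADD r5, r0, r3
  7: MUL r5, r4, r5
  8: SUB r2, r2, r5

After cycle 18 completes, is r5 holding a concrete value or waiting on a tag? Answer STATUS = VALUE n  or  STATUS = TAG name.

c1: issue ADD r4<-Add1 | r0:4,r1:9,r2:9,r3:3,r4:Add1,r5:5
c2: issue MUL r4<-Mul1 | r0:4,r1:9,r2:9,r3:3,r4:Mul1,r5:5
c3: CDB Add1=9; issue ADD r5<-Add1 | r0:4,r1:9,r2:9,r3:3,r4:Mul1,r5:Add1
c4: issue SUB r0<-Add2 | r0:Add2,r1:9,r2:9,r3:3,r4:Mul1,r5:Add1
c5: CDB Add1=8; issue MUL r0<-Mul2 | r0:Mul2,r1:9,r2:9,r3:3,r4:Mul1,r5:8
c6: stall | r0:Mul2,r1:9,r2:9,r3:3,r4:Mul1,r5:8
c7: CDB Add2=-5; stall | r0:Mul2,r1:9,r2:9,r3:3,r4:Mul1,r5:8
c8: CDB Mul1=81; issue MUL r1<-Mul1 | r0:Mul2,r1:Mul1,r2:9,r3:3,r4:81,r5:8
c9: issue ADD r5<-Add1 | r0:Mul2,r1:Mul1,r2:9,r3:3,r4:81,r5:Add1
c10: CDB Mul2=24; issue MUL r5<-Mul2 | r0:24,r1:Mul1,r2:9,r3:3,r4:81,r5:Mul2
c11: issue SUB r2<-Add2 | r0:24,r1:Mul1,r2:Add2,r3:3,r4:81,r5:Mul2
c12: CDB Add1=27 | r0:24,r1:Mul1,r2:Add2,r3:3,r4:81,r5:Mul2
c13: CDB Mul1=72 | r0:24,r1:72,r2:Add2,r3:3,r4:81,r5:Mul2
c14: - | r0:24,r1:72,r2:Add2,r3:3,r4:81,r5:Mul2
c15: - | r0:24,r1:72,r2:Add2,r3:3,r4:81,r5:Mul2
c16: - | r0:24,r1:72,r2:Add2,r3:3,r4:81,r5:Mul2
c17: CDB Mul2=2187 | r0:24,r1:72,r2:Add2,r3:3,r4:81,r5:2187
c18: - | r0:24,r1:72,r2:Add2,r3:3,r4:81,r5:2187

STATUS = VALUE 2187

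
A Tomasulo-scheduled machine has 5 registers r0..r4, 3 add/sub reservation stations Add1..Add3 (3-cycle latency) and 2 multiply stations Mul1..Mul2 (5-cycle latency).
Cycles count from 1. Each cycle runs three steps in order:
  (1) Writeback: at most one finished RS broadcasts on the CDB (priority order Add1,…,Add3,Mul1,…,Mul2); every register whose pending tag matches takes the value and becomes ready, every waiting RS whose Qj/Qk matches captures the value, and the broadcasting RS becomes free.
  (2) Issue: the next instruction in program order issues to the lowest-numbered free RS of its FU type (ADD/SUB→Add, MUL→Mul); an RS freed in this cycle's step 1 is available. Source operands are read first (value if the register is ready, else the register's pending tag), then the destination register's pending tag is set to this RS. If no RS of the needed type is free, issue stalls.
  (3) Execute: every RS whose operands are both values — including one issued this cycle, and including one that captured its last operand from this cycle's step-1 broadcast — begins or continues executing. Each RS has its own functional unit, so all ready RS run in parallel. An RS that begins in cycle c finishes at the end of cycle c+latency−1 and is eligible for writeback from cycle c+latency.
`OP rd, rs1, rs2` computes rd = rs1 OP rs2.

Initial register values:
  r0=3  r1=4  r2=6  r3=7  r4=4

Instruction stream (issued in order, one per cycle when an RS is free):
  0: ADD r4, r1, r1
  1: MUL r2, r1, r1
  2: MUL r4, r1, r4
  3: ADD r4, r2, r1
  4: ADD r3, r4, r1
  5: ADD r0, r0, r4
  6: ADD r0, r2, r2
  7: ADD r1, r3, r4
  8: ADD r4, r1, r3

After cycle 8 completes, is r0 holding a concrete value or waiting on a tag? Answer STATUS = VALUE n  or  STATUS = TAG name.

cycle 1: issue ADD r4<-Add1 // r0:3,r1:4,r2:6,r3:7,r4:Add1
cycle 2: issue MUL r2<-Mul1 // r0:3,r1:4,r2:Mul1,r3:7,r4:Add1
cycle 3: issue MUL r4<-Mul2 // r0:3,r1:4,r2:Mul1,r3:7,r4:Mul2
cycle 4: CDB Add1=8; issue ADD r4<-Add1 // r0:3,r1:4,r2:Mul1,r3:7,r4:Add1
cycle 5: issue ADD r3<-Add2 // r0:3,r1:4,r2:Mul1,r3:Add2,r4:Add1
cycle 6: issue ADD r0<-Add3 // r0:Add3,r1:4,r2:Mul1,r3:Add2,r4:Add1
cycle 7: CDB Mul1=16; stall // r0:Add3,r1:4,r2:16,r3:Add2,r4:Add1
cycle 8: stall // r0:Add3,r1:4,r2:16,r3:Add2,r4:Add1

STATUS = TAG Add3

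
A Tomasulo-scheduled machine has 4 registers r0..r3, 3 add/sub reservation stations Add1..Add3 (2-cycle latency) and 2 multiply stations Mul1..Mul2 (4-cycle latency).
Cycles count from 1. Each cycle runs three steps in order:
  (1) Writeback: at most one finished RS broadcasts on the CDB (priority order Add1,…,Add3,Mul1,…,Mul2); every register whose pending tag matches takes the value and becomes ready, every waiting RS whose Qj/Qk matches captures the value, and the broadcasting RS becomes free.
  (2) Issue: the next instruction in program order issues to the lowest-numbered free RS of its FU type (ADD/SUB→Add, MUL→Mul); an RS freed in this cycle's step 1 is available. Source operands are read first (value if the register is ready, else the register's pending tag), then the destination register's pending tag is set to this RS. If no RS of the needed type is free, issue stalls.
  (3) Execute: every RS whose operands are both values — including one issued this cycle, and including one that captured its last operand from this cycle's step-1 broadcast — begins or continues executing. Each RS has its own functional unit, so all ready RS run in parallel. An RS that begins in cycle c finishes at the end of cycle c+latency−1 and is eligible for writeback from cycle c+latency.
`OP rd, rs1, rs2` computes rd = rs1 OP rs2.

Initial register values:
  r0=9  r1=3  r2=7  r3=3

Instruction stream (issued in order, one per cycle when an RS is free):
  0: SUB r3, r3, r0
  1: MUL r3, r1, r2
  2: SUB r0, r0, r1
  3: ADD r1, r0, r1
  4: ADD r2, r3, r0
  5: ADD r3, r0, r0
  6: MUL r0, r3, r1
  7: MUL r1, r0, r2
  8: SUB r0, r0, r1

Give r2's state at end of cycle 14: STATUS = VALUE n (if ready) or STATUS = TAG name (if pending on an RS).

STATUS = VALUE 27

c1: issue SUB r3<-Add1 | r0:9,r1:3,r2:7,r3:Add1
c2: issue MUL r3<-Mul1 | r0:9,r1:3,r2:7,r3:Mul1
c3: CDB Add1=-6; issue SUB r0<-Add1 | r0:Add1,r1:3,r2:7,r3:Mul1
c4: issue ADD r1<-Add2 | r0:Add1,r1:Add2,r2:7,r3:Mul1
c5: CDB Add1=6; issue ADD r2<-Add1 | r0:6,r1:Add2,r2:Add1,r3:Mul1
c6: CDB Mul1=21; issue ADD r3<-Add3 | r0:6,r1:Add2,r2:Add1,r3:Add3
c7: CDB Add2=9; issue MUL r0<-Mul1 | r0:Mul1,r1:9,r2:Add1,r3:Add3
c8: CDB Add1=27; issue MUL r1<-Mul2 | r0:Mul1,r1:Mul2,r2:27,r3:Add3
c9: CDB Add3=12; issue SUB r0<-Add1 | r0:Add1,r1:Mul2,r2:27,r3:12
c10: - | r0:Add1,r1:Mul2,r2:27,r3:12
c11: - | r0:Add1,r1:Mul2,r2:27,r3:12
c12: - | r0:Add1,r1:Mul2,r2:27,r3:12
c13: CDB Mul1=108 | r0:Add1,r1:Mul2,r2:27,r3:12
c14: - | r0:Add1,r1:Mul2,r2:27,r3:12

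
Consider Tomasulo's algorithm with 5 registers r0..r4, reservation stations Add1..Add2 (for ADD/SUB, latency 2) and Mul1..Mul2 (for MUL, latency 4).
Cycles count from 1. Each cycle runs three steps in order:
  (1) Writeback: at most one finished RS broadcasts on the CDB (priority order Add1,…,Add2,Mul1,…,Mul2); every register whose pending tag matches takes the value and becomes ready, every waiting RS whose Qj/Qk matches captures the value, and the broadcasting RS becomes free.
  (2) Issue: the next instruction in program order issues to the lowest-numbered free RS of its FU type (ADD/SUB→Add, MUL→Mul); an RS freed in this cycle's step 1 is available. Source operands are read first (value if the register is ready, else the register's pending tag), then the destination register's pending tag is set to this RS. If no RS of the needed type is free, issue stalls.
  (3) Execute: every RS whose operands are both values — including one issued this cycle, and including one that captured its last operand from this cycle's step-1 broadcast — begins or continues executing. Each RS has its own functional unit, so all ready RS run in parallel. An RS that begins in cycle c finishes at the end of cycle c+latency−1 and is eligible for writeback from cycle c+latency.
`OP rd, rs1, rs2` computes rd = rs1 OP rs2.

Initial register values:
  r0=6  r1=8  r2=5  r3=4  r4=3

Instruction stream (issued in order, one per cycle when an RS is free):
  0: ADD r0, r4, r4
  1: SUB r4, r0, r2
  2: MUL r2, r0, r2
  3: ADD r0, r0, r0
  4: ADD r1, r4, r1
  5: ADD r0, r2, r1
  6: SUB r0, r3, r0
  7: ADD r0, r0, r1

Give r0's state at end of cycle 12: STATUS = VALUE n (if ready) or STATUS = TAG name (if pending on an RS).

STATUS = TAG Add1

  c1: issue ADD r0<-Add1  regs: r0:Add1,r1:8,r2:5,r3:4,r4:3
  c2: issue SUB r4<-Add2  regs: r0:Add1,r1:8,r2:5,r3:4,r4:Add2
  c3: CDB Add1=6; issue MUL r2<-Mul1  regs: r0:6,r1:8,r2:Mul1,r3:4,r4:Add2
  c4: issue ADD r0<-Add1  regs: r0:Add1,r1:8,r2:Mul1,r3:4,r4:Add2
  c5: CDB Add2=1; issue ADD r1<-Add2  regs: r0:Add1,r1:Add2,r2:Mul1,r3:4,r4:1
  c6: CDB Add1=12; issue ADD r0<-Add1  regs: r0:Add1,r1:Add2,r2:Mul1,r3:4,r4:1
  c7: CDB Add2=9; issue SUB r0<-Add2  regs: r0:Add2,r1:9,r2:Mul1,r3:4,r4:1
  c8: CDB Mul1=30; stall  regs: r0:Add2,r1:9,r2:30,r3:4,r4:1
  c9: stall  regs: r0:Add2,r1:9,r2:30,r3:4,r4:1
  c10: CDB Add1=39; issue ADD r0<-Add1  regs: r0:Add1,r1:9,r2:30,r3:4,r4:1
  c11: -  regs: r0:Add1,r1:9,r2:30,r3:4,r4:1
  c12: CDB Add2=-35  regs: r0:Add1,r1:9,r2:30,r3:4,r4:1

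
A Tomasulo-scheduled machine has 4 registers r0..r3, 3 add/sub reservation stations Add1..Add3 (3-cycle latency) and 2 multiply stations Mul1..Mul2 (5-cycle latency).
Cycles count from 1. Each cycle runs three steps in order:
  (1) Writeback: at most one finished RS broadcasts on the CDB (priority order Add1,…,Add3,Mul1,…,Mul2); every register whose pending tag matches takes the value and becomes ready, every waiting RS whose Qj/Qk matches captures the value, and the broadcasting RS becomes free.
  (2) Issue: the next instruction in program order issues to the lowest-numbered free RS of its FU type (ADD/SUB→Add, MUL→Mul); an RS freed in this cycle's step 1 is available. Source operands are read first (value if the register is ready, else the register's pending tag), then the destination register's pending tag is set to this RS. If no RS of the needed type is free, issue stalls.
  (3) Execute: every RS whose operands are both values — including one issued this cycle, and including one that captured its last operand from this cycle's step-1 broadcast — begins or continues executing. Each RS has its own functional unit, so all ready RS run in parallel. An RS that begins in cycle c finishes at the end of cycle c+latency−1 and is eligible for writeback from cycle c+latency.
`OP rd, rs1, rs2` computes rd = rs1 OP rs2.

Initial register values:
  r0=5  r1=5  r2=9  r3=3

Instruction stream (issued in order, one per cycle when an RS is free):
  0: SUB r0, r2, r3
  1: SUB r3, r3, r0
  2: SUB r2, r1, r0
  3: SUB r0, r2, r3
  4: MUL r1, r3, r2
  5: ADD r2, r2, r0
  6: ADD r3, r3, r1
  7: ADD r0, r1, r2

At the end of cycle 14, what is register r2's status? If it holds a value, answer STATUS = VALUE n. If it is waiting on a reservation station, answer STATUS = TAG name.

STATUS = VALUE 1

cycle 1: issue SUB r0<-Add1 // r0:Add1,r1:5,r2:9,r3:3
cycle 2: issue SUB r3<-Add2 // r0:Add1,r1:5,r2:9,r3:Add2
cycle 3: issue SUB r2<-Add3 // r0:Add1,r1:5,r2:Add3,r3:Add2
cycle 4: CDB Add1=6; issue SUB r0<-Add1 // r0:Add1,r1:5,r2:Add3,r3:Add2
cycle 5: issue MUL r1<-Mul1 // r0:Add1,r1:Mul1,r2:Add3,r3:Add2
cycle 6: stall // r0:Add1,r1:Mul1,r2:Add3,r3:Add2
cycle 7: CDB Add2=-3; issue ADD r2<-Add2 // r0:Add1,r1:Mul1,r2:Add2,r3:-3
cycle 8: CDB Add3=-1; issue ADD r3<-Add3 // r0:Add1,r1:Mul1,r2:Add2,r3:Add3
cycle 9: stall // r0:Add1,r1:Mul1,r2:Add2,r3:Add3
cycle 10: stall // r0:Add1,r1:Mul1,r2:Add2,r3:Add3
cycle 11: CDB Add1=2; issue ADD r0<-Add1 // r0:Add1,r1:Mul1,r2:Add2,r3:Add3
cycle 12: - // r0:Add1,r1:Mul1,r2:Add2,r3:Add3
cycle 13: CDB Mul1=3 // r0:Add1,r1:3,r2:Add2,r3:Add3
cycle 14: CDB Add2=1 // r0:Add1,r1:3,r2:1,r3:Add3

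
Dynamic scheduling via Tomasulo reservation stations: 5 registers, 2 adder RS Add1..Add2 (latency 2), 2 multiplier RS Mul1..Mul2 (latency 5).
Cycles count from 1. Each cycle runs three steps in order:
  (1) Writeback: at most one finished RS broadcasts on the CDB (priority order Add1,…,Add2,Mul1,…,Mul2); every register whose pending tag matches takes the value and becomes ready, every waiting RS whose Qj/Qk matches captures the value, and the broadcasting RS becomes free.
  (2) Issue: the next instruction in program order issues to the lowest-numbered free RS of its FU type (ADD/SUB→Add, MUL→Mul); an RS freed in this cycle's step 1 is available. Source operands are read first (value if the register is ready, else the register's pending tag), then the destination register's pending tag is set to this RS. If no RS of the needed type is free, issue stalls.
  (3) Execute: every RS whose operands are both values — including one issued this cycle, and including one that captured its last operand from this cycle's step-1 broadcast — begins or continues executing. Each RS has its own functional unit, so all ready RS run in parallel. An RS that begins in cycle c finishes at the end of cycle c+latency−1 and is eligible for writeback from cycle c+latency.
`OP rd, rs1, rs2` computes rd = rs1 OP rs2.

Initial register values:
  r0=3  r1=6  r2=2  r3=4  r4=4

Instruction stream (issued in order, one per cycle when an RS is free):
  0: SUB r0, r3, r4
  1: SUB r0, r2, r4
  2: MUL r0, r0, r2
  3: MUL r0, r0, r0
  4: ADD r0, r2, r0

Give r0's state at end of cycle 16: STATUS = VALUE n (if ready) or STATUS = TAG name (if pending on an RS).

STATUS = VALUE 18

cycle 1: issue SUB r0<-Add1 // r0:Add1,r1:6,r2:2,r3:4,r4:4
cycle 2: issue SUB r0<-Add2 // r0:Add2,r1:6,r2:2,r3:4,r4:4
cycle 3: CDB Add1=0; issue MUL r0<-Mul1 // r0:Mul1,r1:6,r2:2,r3:4,r4:4
cycle 4: CDB Add2=-2; issue MUL r0<-Mul2 // r0:Mul2,r1:6,r2:2,r3:4,r4:4
cycle 5: issue ADD r0<-Add1 // r0:Add1,r1:6,r2:2,r3:4,r4:4
cycle 6: - // r0:Add1,r1:6,r2:2,r3:4,r4:4
cycle 7: - // r0:Add1,r1:6,r2:2,r3:4,r4:4
cycle 8: - // r0:Add1,r1:6,r2:2,r3:4,r4:4
cycle 9: CDB Mul1=-4 // r0:Add1,r1:6,r2:2,r3:4,r4:4
cycle 10: - // r0:Add1,r1:6,r2:2,r3:4,r4:4
cycle 11: - // r0:Add1,r1:6,r2:2,r3:4,r4:4
cycle 12: - // r0:Add1,r1:6,r2:2,r3:4,r4:4
cycle 13: - // r0:Add1,r1:6,r2:2,r3:4,r4:4
cycle 14: CDB Mul2=16 // r0:Add1,r1:6,r2:2,r3:4,r4:4
cycle 15: - // r0:Add1,r1:6,r2:2,r3:4,r4:4
cycle 16: CDB Add1=18 // r0:18,r1:6,r2:2,r3:4,r4:4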